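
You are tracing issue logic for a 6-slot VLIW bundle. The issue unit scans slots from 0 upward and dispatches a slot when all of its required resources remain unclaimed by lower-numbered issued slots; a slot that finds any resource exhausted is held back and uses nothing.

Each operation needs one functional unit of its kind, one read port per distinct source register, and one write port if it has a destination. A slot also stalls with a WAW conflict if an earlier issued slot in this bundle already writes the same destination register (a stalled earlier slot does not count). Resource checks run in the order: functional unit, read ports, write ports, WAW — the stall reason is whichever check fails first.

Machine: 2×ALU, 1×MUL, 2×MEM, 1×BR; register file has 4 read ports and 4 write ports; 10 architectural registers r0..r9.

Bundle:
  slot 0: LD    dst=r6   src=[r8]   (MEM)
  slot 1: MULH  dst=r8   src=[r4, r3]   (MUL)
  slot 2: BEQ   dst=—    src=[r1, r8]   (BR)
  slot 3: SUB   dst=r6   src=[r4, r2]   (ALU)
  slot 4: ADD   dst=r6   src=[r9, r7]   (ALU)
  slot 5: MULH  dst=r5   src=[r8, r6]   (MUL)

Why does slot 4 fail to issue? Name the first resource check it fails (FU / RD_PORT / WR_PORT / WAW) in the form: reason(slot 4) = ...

reason(slot 4) = RD_PORT

#0 MEM src=r8 dispatched  <A:2 Mu:1 Ld:1 B:1 rd:3 wr:3>
#1 MUL src=r4,r3 dispatched  <A:2 Mu:0 Ld:1 B:1 rd:1 wr:2>
#2 BR src=r1,r8 held:RD_PORT  <A:2 Mu:0 Ld:1 B:1 rd:1 wr:2>
#3 ALU src=r4,r2 held:RD_PORT  <A:2 Mu:0 Ld:1 B:1 rd:1 wr:2>
#4 ALU src=r9,r7 held:RD_PORT  <A:2 Mu:0 Ld:1 B:1 rd:1 wr:2>
#5 MUL src=r8,r6 held:FU  <A:2 Mu:0 Ld:1 B:1 rd:1 wr:2>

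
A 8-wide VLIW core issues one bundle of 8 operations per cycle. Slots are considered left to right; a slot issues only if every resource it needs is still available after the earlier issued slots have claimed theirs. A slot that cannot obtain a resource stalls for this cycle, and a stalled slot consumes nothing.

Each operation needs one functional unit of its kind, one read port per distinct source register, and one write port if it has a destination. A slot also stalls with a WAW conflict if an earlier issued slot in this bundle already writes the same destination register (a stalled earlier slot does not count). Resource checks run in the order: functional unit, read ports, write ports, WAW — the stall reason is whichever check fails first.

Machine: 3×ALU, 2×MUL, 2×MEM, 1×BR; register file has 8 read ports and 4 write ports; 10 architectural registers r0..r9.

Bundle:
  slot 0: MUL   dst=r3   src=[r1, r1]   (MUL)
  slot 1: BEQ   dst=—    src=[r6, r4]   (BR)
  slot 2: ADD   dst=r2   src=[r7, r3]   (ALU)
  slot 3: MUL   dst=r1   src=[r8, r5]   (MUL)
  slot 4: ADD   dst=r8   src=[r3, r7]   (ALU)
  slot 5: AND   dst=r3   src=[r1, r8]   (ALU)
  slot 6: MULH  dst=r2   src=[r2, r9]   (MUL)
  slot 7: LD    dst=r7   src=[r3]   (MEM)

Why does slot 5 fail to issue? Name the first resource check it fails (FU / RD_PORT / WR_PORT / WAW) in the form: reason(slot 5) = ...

#0 MUL src=r1,r1 dispatched  <A:3 Mu:1 Ld:2 B:1 rd:7 wr:3>
#1 BR src=r6,r4 dispatched  <A:3 Mu:1 Ld:2 B:0 rd:5 wr:3>
#2 ALU src=r7,r3 dispatched  <A:2 Mu:1 Ld:2 B:0 rd:3 wr:2>
#3 MUL src=r8,r5 dispatched  <A:2 Mu:0 Ld:2 B:0 rd:1 wr:1>
#4 ALU src=r3,r7 held:RD_PORT  <A:2 Mu:0 Ld:2 B:0 rd:1 wr:1>
#5 ALU src=r1,r8 held:RD_PORT  <A:2 Mu:0 Ld:2 B:0 rd:1 wr:1>
#6 MUL src=r2,r9 held:FU  <A:2 Mu:0 Ld:2 B:0 rd:1 wr:1>
#7 MEM src=r3 dispatched  <A:2 Mu:0 Ld:1 B:0 rd:0 wr:0>

reason(slot 5) = RD_PORT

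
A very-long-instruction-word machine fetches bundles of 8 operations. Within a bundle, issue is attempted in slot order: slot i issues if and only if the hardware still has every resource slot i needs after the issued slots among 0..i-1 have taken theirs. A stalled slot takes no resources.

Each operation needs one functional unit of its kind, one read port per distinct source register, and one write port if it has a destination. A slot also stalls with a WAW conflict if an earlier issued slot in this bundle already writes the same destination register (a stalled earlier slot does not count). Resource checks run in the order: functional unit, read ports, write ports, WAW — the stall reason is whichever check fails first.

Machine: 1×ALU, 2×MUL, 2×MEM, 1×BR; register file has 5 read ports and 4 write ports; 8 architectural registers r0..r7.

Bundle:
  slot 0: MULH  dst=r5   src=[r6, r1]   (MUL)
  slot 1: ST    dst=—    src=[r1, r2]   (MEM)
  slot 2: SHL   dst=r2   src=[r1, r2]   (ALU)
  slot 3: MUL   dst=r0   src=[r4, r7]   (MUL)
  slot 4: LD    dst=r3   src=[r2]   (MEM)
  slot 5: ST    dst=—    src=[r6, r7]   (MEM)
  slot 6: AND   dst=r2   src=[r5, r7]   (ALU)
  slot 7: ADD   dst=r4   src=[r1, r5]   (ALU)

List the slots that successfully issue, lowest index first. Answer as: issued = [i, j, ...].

[0] MUL needs rd=2 wr=1: ok; after: ALU=1 MUL=1 MEM=2 BR=1, R=3, W=3
[1] MEM needs rd=2 wr=0: ok; after: ALU=1 MUL=1 MEM=1 BR=1, R=1, W=3
[2] ALU needs rd=2 wr=1: RD_PORT; after: ALU=1 MUL=1 MEM=1 BR=1, R=1, W=3
[3] MUL needs rd=2 wr=1: RD_PORT; after: ALU=1 MUL=1 MEM=1 BR=1, R=1, W=3
[4] MEM needs rd=1 wr=1: ok; after: ALU=1 MUL=1 MEM=0 BR=1, R=0, W=2
[5] MEM needs rd=2 wr=0: FU; after: ALU=1 MUL=1 MEM=0 BR=1, R=0, W=2
[6] ALU needs rd=2 wr=1: RD_PORT; after: ALU=1 MUL=1 MEM=0 BR=1, R=0, W=2
[7] ALU needs rd=2 wr=1: RD_PORT; after: ALU=1 MUL=1 MEM=0 BR=1, R=0, W=2

issued = [0, 1, 4]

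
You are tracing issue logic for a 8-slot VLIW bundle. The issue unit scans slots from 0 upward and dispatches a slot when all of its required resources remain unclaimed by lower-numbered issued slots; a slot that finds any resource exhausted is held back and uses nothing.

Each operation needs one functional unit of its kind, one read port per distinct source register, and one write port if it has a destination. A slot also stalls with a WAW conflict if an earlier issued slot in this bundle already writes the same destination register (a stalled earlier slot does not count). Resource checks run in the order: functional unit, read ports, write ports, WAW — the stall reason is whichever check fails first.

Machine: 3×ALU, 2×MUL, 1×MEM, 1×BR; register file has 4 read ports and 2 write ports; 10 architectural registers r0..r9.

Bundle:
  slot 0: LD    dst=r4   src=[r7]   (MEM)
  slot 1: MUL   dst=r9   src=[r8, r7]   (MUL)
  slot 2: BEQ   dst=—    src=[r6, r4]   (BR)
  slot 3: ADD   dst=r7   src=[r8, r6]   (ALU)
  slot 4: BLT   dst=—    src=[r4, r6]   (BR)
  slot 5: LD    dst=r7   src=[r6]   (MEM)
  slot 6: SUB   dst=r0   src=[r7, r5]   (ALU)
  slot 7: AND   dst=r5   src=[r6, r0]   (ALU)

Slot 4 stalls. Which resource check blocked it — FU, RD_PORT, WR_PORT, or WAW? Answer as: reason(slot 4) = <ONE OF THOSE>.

reason(slot 4) = RD_PORT

(0) want 1×MEM +1rd +1wr — yes → AL3|MU2|ME0|BR1|rd3|wr1
(1) want 1×MUL +2rd +1wr — yes → AL3|MU1|ME0|BR1|rd1|wr0
(2) want 1×BR +2rd +0wr — RD_PORT → AL3|MU1|ME0|BR1|rd1|wr0
(3) want 1×ALU +2rd +1wr — RD_PORT → AL3|MU1|ME0|BR1|rd1|wr0
(4) want 1×BR +2rd +0wr — RD_PORT → AL3|MU1|ME0|BR1|rd1|wr0
(5) want 1×MEM +1rd +1wr — FU → AL3|MU1|ME0|BR1|rd1|wr0
(6) want 1×ALU +2rd +1wr — RD_PORT → AL3|MU1|ME0|BR1|rd1|wr0
(7) want 1×ALU +2rd +1wr — RD_PORT → AL3|MU1|ME0|BR1|rd1|wr0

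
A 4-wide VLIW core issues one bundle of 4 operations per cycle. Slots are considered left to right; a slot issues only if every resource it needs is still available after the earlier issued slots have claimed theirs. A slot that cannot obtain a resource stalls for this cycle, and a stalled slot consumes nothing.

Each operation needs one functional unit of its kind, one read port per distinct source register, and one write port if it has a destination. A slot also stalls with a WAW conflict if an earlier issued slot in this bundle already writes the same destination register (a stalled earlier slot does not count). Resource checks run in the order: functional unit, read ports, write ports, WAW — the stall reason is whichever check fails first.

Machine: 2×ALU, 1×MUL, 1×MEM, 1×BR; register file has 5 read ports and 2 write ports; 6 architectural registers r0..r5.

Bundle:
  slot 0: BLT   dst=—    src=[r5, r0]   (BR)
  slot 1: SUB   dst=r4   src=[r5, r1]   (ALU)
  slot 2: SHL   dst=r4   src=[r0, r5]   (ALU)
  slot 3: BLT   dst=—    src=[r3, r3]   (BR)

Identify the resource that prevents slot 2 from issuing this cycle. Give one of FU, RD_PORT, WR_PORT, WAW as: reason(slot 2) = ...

[0] BR needs rd=2 wr=0: ok; after: ALU=2 MUL=1 MEM=1 BR=0, R=3, W=2
[1] ALU needs rd=2 wr=1: ok; after: ALU=1 MUL=1 MEM=1 BR=0, R=1, W=1
[2] ALU needs rd=2 wr=1: RD_PORT; after: ALU=1 MUL=1 MEM=1 BR=0, R=1, W=1
[3] BR needs rd=1 wr=0: FU; after: ALU=1 MUL=1 MEM=1 BR=0, R=1, W=1

reason(slot 2) = RD_PORT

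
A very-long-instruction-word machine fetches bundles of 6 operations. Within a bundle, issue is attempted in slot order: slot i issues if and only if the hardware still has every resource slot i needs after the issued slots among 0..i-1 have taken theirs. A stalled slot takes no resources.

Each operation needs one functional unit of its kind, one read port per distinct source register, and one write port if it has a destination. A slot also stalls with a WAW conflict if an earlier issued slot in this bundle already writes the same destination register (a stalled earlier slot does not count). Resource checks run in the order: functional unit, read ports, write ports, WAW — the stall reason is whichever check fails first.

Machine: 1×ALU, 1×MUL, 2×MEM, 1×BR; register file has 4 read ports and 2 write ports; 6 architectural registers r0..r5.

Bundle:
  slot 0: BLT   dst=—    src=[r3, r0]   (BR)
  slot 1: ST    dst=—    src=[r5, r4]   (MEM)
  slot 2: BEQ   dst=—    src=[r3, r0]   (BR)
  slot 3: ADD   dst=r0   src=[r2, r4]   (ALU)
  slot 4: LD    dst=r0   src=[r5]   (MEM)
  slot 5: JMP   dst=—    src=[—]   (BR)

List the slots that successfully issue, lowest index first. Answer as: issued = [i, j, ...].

issued = [0, 1]

#0 BR src=r3,r0 dispatched  <A:1 Mu:1 Ld:2 B:0 rd:2 wr:2>
#1 MEM src=r5,r4 dispatched  <A:1 Mu:1 Ld:1 B:0 rd:0 wr:2>
#2 BR src=r3,r0 held:FU  <A:1 Mu:1 Ld:1 B:0 rd:0 wr:2>
#3 ALU src=r2,r4 held:RD_PORT  <A:1 Mu:1 Ld:1 B:0 rd:0 wr:2>
#4 MEM src=r5 held:RD_PORT  <A:1 Mu:1 Ld:1 B:0 rd:0 wr:2>
#5 BR src=- held:FU  <A:1 Mu:1 Ld:1 B:0 rd:0 wr:2>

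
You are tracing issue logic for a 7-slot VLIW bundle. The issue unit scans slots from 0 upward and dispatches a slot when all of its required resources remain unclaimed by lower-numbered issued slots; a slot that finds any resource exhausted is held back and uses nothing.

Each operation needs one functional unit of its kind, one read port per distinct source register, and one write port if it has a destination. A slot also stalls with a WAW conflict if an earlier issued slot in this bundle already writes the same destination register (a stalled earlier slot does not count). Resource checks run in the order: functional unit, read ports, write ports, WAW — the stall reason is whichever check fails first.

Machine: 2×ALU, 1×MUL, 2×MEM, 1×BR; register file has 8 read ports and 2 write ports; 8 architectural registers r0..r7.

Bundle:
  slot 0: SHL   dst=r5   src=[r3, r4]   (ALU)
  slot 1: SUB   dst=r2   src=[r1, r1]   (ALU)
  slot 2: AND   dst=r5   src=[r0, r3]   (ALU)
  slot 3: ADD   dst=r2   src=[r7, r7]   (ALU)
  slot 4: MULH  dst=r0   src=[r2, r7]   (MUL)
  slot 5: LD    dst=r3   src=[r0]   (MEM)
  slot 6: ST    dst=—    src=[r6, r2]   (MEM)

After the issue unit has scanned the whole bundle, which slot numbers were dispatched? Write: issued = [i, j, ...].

(0) want 1×ALU +2rd +1wr — yes → AL1|MU1|ME2|BR1|rd6|wr1
(1) want 1×ALU +1rd +1wr — yes → AL0|MU1|ME2|BR1|rd5|wr0
(2) want 1×ALU +2rd +1wr — FU → AL0|MU1|ME2|BR1|rd5|wr0
(3) want 1×ALU +1rd +1wr — FU → AL0|MU1|ME2|BR1|rd5|wr0
(4) want 1×MUL +2rd +1wr — WR_PORT → AL0|MU1|ME2|BR1|rd5|wr0
(5) want 1×MEM +1rd +1wr — WR_PORT → AL0|MU1|ME2|BR1|rd5|wr0
(6) want 1×MEM +2rd +0wr — yes → AL0|MU1|ME1|BR1|rd3|wr0

issued = [0, 1, 6]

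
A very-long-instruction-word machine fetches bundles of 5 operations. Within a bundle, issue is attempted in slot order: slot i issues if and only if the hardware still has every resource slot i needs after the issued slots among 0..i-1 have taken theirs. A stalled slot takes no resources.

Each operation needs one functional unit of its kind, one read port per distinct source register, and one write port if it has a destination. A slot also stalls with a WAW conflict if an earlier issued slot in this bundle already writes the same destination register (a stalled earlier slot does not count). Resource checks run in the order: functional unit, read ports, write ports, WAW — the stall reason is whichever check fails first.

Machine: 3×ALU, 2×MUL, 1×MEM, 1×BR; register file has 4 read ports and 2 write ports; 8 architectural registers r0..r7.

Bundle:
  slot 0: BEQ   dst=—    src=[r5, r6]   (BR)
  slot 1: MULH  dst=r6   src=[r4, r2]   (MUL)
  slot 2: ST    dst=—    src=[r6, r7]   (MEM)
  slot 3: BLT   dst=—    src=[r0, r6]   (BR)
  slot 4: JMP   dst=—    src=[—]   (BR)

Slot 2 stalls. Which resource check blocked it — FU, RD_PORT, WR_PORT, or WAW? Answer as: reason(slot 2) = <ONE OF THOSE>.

#0 BR src=r5,r6 dispatched  <A:3 Mu:2 Ld:1 B:0 rd:2 wr:2>
#1 MUL src=r4,r2 dispatched  <A:3 Mu:1 Ld:1 B:0 rd:0 wr:1>
#2 MEM src=r6,r7 held:RD_PORT  <A:3 Mu:1 Ld:1 B:0 rd:0 wr:1>
#3 BR src=r0,r6 held:FU  <A:3 Mu:1 Ld:1 B:0 rd:0 wr:1>
#4 BR src=- held:FU  <A:3 Mu:1 Ld:1 B:0 rd:0 wr:1>

reason(slot 2) = RD_PORT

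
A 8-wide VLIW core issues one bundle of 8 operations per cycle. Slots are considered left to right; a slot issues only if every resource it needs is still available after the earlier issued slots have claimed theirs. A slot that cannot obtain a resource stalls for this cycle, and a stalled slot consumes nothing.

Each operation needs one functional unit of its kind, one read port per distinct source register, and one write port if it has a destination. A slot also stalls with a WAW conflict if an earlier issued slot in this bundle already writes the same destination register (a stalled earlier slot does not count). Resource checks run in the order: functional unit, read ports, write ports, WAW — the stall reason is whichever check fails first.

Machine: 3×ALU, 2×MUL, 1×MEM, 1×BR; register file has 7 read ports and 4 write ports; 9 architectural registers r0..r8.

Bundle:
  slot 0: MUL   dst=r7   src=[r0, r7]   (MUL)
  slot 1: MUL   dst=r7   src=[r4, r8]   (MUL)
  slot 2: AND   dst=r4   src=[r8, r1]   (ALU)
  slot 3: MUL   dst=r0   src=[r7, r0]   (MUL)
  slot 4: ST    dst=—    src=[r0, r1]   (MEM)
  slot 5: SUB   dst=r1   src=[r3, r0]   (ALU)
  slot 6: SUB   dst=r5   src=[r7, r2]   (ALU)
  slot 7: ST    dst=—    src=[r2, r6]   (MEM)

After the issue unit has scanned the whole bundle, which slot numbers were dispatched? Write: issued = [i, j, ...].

issued = [0, 2, 3]

#0 MUL src=r0,r7 dispatched  <A:3 Mu:1 Ld:1 B:1 rd:5 wr:3>
#1 MUL src=r4,r8 held:WAW  <A:3 Mu:1 Ld:1 B:1 rd:5 wr:3>
#2 ALU src=r8,r1 dispatched  <A:2 Mu:1 Ld:1 B:1 rd:3 wr:2>
#3 MUL src=r7,r0 dispatched  <A:2 Mu:0 Ld:1 B:1 rd:1 wr:1>
#4 MEM src=r0,r1 held:RD_PORT  <A:2 Mu:0 Ld:1 B:1 rd:1 wr:1>
#5 ALU src=r3,r0 held:RD_PORT  <A:2 Mu:0 Ld:1 B:1 rd:1 wr:1>
#6 ALU src=r7,r2 held:RD_PORT  <A:2 Mu:0 Ld:1 B:1 rd:1 wr:1>
#7 MEM src=r2,r6 held:RD_PORT  <A:2 Mu:0 Ld:1 B:1 rd:1 wr:1>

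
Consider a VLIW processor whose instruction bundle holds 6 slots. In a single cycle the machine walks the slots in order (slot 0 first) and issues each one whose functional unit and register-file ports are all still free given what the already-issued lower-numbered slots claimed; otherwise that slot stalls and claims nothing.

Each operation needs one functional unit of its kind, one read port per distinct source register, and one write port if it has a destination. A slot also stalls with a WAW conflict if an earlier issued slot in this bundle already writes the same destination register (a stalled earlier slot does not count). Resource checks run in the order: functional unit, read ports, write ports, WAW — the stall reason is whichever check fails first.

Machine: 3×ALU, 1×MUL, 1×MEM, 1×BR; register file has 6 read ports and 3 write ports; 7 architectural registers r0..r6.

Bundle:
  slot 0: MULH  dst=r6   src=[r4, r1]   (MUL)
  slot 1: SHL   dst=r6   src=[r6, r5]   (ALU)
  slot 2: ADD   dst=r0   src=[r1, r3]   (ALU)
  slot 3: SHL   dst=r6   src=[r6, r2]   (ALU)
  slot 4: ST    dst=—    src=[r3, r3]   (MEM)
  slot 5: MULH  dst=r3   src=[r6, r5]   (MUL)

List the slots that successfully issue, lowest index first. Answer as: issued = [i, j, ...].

slot 0 (MUL): ISSUE — free A3,Mu0,Ld1,B1 rp4 wp2
slot 1 (ALU): stall WAW — free A3,Mu0,Ld1,B1 rp4 wp2
slot 2 (ALU): ISSUE — free A2,Mu0,Ld1,B1 rp2 wp1
slot 3 (ALU): stall WAW — free A2,Mu0,Ld1,B1 rp2 wp1
slot 4 (MEM): ISSUE — free A2,Mu0,Ld0,B1 rp1 wp1
slot 5 (MUL): stall FU — free A2,Mu0,Ld0,B1 rp1 wp1

issued = [0, 2, 4]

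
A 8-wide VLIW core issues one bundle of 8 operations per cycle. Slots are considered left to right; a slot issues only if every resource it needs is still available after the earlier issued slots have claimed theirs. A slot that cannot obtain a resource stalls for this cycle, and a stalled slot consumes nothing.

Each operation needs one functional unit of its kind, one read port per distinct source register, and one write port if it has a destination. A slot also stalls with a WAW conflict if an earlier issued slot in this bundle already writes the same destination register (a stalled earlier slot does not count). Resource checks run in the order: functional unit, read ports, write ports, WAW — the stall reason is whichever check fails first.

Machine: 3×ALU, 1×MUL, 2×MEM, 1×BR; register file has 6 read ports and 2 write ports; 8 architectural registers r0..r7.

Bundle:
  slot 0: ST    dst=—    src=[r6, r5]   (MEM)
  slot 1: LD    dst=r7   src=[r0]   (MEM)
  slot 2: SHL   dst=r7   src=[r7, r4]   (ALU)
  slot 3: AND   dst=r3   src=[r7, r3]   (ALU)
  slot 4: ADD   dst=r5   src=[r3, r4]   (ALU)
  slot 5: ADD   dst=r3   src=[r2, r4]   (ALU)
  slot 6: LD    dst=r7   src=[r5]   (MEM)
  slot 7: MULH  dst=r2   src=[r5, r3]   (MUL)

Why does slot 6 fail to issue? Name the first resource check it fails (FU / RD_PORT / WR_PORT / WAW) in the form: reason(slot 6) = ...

  0. MEM ⇒ go  {3A/1Mu/1Ld/1B | 4r 2w}
  1. MEM→r7 ⇒ go  {3A/1Mu/0Ld/1B | 3r 1w}
  2. ALU→r7 ⇒ no(WAW)  {3A/1Mu/0Ld/1B | 3r 1w}
  3. ALU→r3 ⇒ go  {2A/1Mu/0Ld/1B | 1r 0w}
  4. ALU→r5 ⇒ no(RD_PORT)  {2A/1Mu/0Ld/1B | 1r 0w}
  5. ALU→r3 ⇒ no(RD_PORT)  {2A/1Mu/0Ld/1B | 1r 0w}
  6. MEM→r7 ⇒ no(FU)  {2A/1Mu/0Ld/1B | 1r 0w}
  7. MUL→r2 ⇒ no(RD_PORT)  {2A/1Mu/0Ld/1B | 1r 0w}

reason(slot 6) = FU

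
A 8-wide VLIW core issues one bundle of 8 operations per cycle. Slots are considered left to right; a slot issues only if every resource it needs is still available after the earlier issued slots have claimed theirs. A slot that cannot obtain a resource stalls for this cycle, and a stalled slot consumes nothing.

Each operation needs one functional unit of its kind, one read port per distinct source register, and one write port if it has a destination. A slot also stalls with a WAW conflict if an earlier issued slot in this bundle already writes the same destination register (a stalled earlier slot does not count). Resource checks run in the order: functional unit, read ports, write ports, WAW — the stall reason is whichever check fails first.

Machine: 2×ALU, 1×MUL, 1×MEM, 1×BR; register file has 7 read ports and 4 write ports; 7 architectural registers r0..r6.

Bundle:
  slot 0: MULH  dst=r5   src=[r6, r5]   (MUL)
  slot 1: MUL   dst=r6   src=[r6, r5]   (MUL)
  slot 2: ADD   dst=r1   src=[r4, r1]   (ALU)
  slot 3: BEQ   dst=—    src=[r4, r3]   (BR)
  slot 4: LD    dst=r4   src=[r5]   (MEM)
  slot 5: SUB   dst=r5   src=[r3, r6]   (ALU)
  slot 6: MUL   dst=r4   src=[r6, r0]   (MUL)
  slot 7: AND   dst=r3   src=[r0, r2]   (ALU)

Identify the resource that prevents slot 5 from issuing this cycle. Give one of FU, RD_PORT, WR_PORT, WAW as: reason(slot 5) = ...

slot 0 (MUL): ISSUE — free A2,Mu0,Ld1,B1 rp5 wp3
slot 1 (MUL): stall FU — free A2,Mu0,Ld1,B1 rp5 wp3
slot 2 (ALU): ISSUE — free A1,Mu0,Ld1,B1 rp3 wp2
slot 3 (BR): ISSUE — free A1,Mu0,Ld1,B0 rp1 wp2
slot 4 (MEM): ISSUE — free A1,Mu0,Ld0,B0 rp0 wp1
slot 5 (ALU): stall RD_PORT — free A1,Mu0,Ld0,B0 rp0 wp1
slot 6 (MUL): stall FU — free A1,Mu0,Ld0,B0 rp0 wp1
slot 7 (ALU): stall RD_PORT — free A1,Mu0,Ld0,B0 rp0 wp1

reason(slot 5) = RD_PORT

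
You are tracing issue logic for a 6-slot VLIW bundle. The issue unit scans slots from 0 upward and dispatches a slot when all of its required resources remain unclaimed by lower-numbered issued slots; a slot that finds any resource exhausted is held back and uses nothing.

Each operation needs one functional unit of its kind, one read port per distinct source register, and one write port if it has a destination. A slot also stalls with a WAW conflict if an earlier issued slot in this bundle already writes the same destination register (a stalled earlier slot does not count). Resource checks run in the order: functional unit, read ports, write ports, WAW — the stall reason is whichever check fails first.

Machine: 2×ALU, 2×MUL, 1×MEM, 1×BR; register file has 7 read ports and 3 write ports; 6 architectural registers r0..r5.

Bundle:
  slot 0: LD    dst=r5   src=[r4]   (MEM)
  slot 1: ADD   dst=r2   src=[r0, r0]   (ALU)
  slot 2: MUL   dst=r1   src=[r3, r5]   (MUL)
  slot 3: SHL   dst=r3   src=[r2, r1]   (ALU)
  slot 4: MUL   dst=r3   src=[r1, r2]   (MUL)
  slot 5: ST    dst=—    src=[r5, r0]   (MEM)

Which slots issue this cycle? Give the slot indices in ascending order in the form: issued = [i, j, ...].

slot 0 (MEM): ISSUE — free A2,Mu2,Ld0,B1 rp6 wp2
slot 1 (ALU): ISSUE — free A1,Mu2,Ld0,B1 rp5 wp1
slot 2 (MUL): ISSUE — free A1,Mu1,Ld0,B1 rp3 wp0
slot 3 (ALU): stall WR_PORT — free A1,Mu1,Ld0,B1 rp3 wp0
slot 4 (MUL): stall WR_PORT — free A1,Mu1,Ld0,B1 rp3 wp0
slot 5 (MEM): stall FU — free A1,Mu1,Ld0,B1 rp3 wp0

issued = [0, 1, 2]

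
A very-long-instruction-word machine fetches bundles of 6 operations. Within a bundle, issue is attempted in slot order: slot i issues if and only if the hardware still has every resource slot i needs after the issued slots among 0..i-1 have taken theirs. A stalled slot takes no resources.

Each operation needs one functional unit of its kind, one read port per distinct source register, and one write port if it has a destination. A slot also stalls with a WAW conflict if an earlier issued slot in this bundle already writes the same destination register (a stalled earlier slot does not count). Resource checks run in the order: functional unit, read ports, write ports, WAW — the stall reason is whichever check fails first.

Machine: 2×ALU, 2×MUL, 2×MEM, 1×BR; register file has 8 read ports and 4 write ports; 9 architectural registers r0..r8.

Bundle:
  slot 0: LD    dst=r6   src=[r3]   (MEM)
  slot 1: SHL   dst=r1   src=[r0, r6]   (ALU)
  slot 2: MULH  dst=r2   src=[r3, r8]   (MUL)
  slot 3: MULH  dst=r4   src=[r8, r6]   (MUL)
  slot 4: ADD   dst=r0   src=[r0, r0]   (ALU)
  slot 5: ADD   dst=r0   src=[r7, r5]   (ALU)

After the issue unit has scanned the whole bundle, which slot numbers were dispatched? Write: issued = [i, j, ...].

  0. MEM→r6 ⇒ go  {2A/2Mu/1Ld/1B | 7r 3w}
  1. ALU→r1 ⇒ go  {1A/2Mu/1Ld/1B | 5r 2w}
  2. MUL→r2 ⇒ go  {1A/1Mu/1Ld/1B | 3r 1w}
  3. MUL→r4 ⇒ go  {1A/0Mu/1Ld/1B | 1r 0w}
  4. ALU→r0 ⇒ no(WR_PORT)  {1A/0Mu/1Ld/1B | 1r 0w}
  5. ALU→r0 ⇒ no(RD_PORT)  {1A/0Mu/1Ld/1B | 1r 0w}

issued = [0, 1, 2, 3]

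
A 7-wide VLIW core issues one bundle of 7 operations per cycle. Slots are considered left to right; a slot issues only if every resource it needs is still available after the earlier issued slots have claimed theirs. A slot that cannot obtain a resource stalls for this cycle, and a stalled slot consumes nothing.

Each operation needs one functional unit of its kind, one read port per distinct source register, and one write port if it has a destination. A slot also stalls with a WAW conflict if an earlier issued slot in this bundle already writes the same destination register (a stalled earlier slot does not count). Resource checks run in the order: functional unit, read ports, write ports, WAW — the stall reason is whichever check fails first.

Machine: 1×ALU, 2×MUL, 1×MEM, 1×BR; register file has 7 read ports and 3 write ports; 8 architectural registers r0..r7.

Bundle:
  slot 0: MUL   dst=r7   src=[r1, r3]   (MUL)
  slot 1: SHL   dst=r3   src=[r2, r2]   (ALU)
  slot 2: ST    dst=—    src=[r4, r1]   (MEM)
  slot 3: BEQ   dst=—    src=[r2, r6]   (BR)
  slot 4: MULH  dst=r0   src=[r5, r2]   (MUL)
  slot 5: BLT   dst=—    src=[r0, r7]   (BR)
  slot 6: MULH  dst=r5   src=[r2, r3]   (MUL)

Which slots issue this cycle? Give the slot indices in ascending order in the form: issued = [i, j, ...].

issued = [0, 1, 2, 3]

slot 0 (MUL): ISSUE — free A1,Mu1,Ld1,B1 rp5 wp2
slot 1 (ALU): ISSUE — free A0,Mu1,Ld1,B1 rp4 wp1
slot 2 (MEM): ISSUE — free A0,Mu1,Ld0,B1 rp2 wp1
slot 3 (BR): ISSUE — free A0,Mu1,Ld0,B0 rp0 wp1
slot 4 (MUL): stall RD_PORT — free A0,Mu1,Ld0,B0 rp0 wp1
slot 5 (BR): stall FU — free A0,Mu1,Ld0,B0 rp0 wp1
slot 6 (MUL): stall RD_PORT — free A0,Mu1,Ld0,B0 rp0 wp1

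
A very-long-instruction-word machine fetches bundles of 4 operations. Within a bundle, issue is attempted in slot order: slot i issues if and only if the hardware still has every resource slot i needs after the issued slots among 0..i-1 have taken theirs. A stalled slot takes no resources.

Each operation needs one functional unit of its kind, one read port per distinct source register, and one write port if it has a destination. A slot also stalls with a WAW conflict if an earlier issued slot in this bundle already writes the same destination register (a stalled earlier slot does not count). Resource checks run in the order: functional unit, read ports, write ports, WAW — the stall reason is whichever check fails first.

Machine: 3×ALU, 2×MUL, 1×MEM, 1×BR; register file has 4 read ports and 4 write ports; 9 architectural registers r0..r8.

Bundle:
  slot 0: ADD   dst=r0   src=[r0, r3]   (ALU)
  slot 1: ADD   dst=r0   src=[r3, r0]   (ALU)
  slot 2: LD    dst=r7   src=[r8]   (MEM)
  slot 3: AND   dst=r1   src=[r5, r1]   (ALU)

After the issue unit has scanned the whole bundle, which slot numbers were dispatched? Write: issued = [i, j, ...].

(0) want 1×ALU +2rd +1wr — yes → AL2|MU2|ME1|BR1|rd2|wr3
(1) want 1×ALU +2rd +1wr — WAW → AL2|MU2|ME1|BR1|rd2|wr3
(2) want 1×MEM +1rd +1wr — yes → AL2|MU2|ME0|BR1|rd1|wr2
(3) want 1×ALU +2rd +1wr — RD_PORT → AL2|MU2|ME0|BR1|rd1|wr2

issued = [0, 2]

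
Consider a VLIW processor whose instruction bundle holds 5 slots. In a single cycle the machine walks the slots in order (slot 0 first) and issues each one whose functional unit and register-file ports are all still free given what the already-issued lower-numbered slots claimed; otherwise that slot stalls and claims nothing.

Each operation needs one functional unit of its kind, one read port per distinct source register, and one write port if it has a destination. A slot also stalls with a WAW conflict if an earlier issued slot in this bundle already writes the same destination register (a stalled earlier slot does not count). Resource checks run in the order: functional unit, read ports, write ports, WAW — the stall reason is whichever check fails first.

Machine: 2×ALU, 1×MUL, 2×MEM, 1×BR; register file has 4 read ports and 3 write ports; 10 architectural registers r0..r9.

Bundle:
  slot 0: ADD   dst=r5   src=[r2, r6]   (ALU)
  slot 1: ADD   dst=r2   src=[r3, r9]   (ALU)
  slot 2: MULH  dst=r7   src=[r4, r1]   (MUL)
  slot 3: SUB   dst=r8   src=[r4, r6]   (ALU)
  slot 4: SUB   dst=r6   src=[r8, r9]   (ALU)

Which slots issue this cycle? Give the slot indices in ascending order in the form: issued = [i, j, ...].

(0) want 1×ALU +2rd +1wr — yes → AL1|MU1|ME2|BR1|rd2|wr2
(1) want 1×ALU +2rd +1wr — yes → AL0|MU1|ME2|BR1|rd0|wr1
(2) want 1×MUL +2rd +1wr — RD_PORT → AL0|MU1|ME2|BR1|rd0|wr1
(3) want 1×ALU +2rd +1wr — FU → AL0|MU1|ME2|BR1|rd0|wr1
(4) want 1×ALU +2rd +1wr — FU → AL0|MU1|ME2|BR1|rd0|wr1

issued = [0, 1]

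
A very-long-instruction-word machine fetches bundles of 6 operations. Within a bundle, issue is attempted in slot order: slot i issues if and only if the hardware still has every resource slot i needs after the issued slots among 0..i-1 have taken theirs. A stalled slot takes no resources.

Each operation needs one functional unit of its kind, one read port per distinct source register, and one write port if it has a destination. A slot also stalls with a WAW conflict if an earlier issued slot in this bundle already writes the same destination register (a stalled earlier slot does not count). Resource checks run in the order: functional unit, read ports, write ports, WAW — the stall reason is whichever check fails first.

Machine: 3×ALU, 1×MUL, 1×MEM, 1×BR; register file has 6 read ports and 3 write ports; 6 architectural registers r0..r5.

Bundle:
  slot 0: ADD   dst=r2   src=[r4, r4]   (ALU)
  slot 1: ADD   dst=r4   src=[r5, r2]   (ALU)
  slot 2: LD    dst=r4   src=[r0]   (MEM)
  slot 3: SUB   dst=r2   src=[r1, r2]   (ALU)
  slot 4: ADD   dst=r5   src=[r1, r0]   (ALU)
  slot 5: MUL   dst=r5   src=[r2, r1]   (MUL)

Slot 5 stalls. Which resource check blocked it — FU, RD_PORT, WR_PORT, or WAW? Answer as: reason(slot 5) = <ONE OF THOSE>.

  0. ALU→r2 ⇒ go  {2A/1Mu/1Ld/1B | 5r 2w}
  1. ALU→r4 ⇒ go  {1A/1Mu/1Ld/1B | 3r 1w}
  2. MEM→r4 ⇒ no(WAW)  {1A/1Mu/1Ld/1B | 3r 1w}
  3. ALU→r2 ⇒ no(WAW)  {1A/1Mu/1Ld/1B | 3r 1w}
  4. ALU→r5 ⇒ go  {0A/1Mu/1Ld/1B | 1r 0w}
  5. MUL→r5 ⇒ no(RD_PORT)  {0A/1Mu/1Ld/1B | 1r 0w}

reason(slot 5) = RD_PORT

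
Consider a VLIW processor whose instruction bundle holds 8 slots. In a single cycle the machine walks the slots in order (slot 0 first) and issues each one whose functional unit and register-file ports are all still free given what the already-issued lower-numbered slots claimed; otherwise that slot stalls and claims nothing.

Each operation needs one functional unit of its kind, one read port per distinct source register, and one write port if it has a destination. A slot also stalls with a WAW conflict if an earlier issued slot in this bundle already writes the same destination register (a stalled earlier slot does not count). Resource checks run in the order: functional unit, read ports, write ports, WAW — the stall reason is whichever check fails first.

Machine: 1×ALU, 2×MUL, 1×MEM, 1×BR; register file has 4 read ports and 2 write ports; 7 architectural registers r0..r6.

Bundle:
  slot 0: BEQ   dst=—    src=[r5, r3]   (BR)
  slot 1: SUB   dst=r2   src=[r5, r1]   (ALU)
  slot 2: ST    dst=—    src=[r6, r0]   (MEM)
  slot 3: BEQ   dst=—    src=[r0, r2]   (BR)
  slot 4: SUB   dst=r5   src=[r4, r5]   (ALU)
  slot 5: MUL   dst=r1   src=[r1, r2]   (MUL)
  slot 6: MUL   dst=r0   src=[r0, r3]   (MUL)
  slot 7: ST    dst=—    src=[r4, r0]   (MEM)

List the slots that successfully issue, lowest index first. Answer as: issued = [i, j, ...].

issued = [0, 1]

  0. BR ⇒ go  {1A/2Mu/1Ld/0B | 2r 2w}
  1. ALU→r2 ⇒ go  {0A/2Mu/1Ld/0B | 0r 1w}
  2. MEM ⇒ no(RD_PORT)  {0A/2Mu/1Ld/0B | 0r 1w}
  3. BR ⇒ no(FU)  {0A/2Mu/1Ld/0B | 0r 1w}
  4. ALU→r5 ⇒ no(FU)  {0A/2Mu/1Ld/0B | 0r 1w}
  5. MUL→r1 ⇒ no(RD_PORT)  {0A/2Mu/1Ld/0B | 0r 1w}
  6. MUL→r0 ⇒ no(RD_PORT)  {0A/2Mu/1Ld/0B | 0r 1w}
  7. MEM ⇒ no(RD_PORT)  {0A/2Mu/1Ld/0B | 0r 1w}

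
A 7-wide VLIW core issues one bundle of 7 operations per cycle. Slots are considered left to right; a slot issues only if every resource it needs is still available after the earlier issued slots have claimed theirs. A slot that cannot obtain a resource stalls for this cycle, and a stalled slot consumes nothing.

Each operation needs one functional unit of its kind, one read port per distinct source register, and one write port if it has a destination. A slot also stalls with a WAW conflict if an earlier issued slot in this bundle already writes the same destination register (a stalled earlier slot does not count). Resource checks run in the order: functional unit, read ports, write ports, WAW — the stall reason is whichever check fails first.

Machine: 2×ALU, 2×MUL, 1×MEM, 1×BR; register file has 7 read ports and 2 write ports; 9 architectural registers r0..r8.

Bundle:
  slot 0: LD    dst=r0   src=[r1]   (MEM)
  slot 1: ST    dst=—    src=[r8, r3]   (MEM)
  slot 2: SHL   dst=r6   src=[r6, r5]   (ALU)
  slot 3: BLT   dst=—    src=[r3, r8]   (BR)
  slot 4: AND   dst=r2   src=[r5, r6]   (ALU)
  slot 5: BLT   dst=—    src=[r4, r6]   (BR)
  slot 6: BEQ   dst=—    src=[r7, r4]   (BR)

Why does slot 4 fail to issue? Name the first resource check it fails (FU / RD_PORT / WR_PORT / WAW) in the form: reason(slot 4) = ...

[0] MEM needs rd=1 wr=1: ok; after: ALU=2 MUL=2 MEM=0 BR=1, R=6, W=1
[1] MEM needs rd=2 wr=0: FU; after: ALU=2 MUL=2 MEM=0 BR=1, R=6, W=1
[2] ALU needs rd=2 wr=1: ok; after: ALU=1 MUL=2 MEM=0 BR=1, R=4, W=0
[3] BR needs rd=2 wr=0: ok; after: ALU=1 MUL=2 MEM=0 BR=0, R=2, W=0
[4] ALU needs rd=2 wr=1: WR_PORT; after: ALU=1 MUL=2 MEM=0 BR=0, R=2, W=0
[5] BR needs rd=2 wr=0: FU; after: ALU=1 MUL=2 MEM=0 BR=0, R=2, W=0
[6] BR needs rd=2 wr=0: FU; after: ALU=1 MUL=2 MEM=0 BR=0, R=2, W=0

reason(slot 4) = WR_PORT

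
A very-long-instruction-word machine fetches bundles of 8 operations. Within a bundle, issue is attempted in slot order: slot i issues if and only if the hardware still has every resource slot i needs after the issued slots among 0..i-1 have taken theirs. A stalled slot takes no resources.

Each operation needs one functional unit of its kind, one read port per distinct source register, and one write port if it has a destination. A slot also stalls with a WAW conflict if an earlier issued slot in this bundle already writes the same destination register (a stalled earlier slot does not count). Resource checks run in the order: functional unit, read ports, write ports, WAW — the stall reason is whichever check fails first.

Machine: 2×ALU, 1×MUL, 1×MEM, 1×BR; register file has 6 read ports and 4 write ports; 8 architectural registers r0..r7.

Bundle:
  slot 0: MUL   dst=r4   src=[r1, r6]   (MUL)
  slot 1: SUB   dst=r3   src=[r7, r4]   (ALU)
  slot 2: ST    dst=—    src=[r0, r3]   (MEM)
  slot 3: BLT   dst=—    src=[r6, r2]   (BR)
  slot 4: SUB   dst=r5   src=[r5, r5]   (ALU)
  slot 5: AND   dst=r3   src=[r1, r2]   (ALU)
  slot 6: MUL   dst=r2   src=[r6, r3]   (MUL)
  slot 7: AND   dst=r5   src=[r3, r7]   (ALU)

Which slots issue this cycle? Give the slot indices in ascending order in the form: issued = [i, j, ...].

slot 0 (MUL): ISSUE — free A2,Mu0,Ld1,B1 rp4 wp3
slot 1 (ALU): ISSUE — free A1,Mu0,Ld1,B1 rp2 wp2
slot 2 (MEM): ISSUE — free A1,Mu0,Ld0,B1 rp0 wp2
slot 3 (BR): stall RD_PORT — free A1,Mu0,Ld0,B1 rp0 wp2
slot 4 (ALU): stall RD_PORT — free A1,Mu0,Ld0,B1 rp0 wp2
slot 5 (ALU): stall RD_PORT — free A1,Mu0,Ld0,B1 rp0 wp2
slot 6 (MUL): stall FU — free A1,Mu0,Ld0,B1 rp0 wp2
slot 7 (ALU): stall RD_PORT — free A1,Mu0,Ld0,B1 rp0 wp2

issued = [0, 1, 2]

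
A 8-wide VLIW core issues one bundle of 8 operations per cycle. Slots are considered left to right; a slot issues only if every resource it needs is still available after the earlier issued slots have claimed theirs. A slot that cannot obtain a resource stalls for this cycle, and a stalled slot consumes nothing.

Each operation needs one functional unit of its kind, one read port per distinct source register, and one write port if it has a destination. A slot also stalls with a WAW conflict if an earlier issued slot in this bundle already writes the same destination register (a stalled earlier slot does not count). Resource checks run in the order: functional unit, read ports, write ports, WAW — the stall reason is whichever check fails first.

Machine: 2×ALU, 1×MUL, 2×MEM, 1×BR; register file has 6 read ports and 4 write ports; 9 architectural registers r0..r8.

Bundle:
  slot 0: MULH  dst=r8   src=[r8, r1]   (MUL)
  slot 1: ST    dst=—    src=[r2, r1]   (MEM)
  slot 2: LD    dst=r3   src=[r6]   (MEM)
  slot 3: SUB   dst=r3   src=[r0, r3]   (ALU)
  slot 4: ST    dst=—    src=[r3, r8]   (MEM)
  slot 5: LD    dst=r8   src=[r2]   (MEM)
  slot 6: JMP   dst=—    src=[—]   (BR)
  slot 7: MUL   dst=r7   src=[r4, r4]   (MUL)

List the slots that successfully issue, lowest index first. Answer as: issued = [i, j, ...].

[0] MUL needs rd=2 wr=1: ok; after: ALU=2 MUL=0 MEM=2 BR=1, R=4, W=3
[1] MEM needs rd=2 wr=0: ok; after: ALU=2 MUL=0 MEM=1 BR=1, R=2, W=3
[2] MEM needs rd=1 wr=1: ok; after: ALU=2 MUL=0 MEM=0 BR=1, R=1, W=2
[3] ALU needs rd=2 wr=1: RD_PORT; after: ALU=2 MUL=0 MEM=0 BR=1, R=1, W=2
[4] MEM needs rd=2 wr=0: FU; after: ALU=2 MUL=0 MEM=0 BR=1, R=1, W=2
[5] MEM needs rd=1 wr=1: FU; after: ALU=2 MUL=0 MEM=0 BR=1, R=1, W=2
[6] BR needs rd=0 wr=0: ok; after: ALU=2 MUL=0 MEM=0 BR=0, R=1, W=2
[7] MUL needs rd=1 wr=1: FU; after: ALU=2 MUL=0 MEM=0 BR=0, R=1, W=2

issued = [0, 1, 2, 6]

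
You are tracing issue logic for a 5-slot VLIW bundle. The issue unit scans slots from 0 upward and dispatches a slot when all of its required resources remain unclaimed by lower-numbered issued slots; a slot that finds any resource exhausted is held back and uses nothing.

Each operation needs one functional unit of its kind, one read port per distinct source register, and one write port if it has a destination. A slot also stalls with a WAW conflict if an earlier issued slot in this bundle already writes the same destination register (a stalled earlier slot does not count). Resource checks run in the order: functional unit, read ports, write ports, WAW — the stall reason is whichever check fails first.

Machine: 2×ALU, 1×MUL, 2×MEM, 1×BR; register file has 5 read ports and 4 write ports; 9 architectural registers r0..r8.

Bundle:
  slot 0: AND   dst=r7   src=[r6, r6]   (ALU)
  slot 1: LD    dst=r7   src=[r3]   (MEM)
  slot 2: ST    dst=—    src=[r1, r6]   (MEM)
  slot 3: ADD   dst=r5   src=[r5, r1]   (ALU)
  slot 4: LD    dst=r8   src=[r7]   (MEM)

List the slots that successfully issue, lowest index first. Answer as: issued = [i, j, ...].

(0) want 1×ALU +1rd +1wr — yes → AL1|MU1|ME2|BR1|rd4|wr3
(1) want 1×MEM +1rd +1wr — WAW → AL1|MU1|ME2|BR1|rd4|wr3
(2) want 1×MEM +2rd +0wr — yes → AL1|MU1|ME1|BR1|rd2|wr3
(3) want 1×ALU +2rd +1wr — yes → AL0|MU1|ME1|BR1|rd0|wr2
(4) want 1×MEM +1rd +1wr — RD_PORT → AL0|MU1|ME1|BR1|rd0|wr2

issued = [0, 2, 3]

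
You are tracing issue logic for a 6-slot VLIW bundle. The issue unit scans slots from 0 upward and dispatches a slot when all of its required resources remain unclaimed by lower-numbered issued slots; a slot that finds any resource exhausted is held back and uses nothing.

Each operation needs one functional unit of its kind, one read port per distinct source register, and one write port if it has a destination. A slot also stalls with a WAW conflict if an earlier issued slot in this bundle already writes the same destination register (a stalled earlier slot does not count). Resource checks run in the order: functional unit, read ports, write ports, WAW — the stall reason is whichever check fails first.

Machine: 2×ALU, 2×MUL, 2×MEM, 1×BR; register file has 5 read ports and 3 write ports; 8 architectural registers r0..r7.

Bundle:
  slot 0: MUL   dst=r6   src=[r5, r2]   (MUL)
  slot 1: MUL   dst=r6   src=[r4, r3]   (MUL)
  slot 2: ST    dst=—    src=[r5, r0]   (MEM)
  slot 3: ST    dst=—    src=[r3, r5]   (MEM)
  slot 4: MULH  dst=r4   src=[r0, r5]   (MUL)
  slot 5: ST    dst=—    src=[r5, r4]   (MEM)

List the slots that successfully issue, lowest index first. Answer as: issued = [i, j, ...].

#0 MUL src=r5,r2 dispatched  <A:2 Mu:1 Ld:2 B:1 rd:3 wr:2>
#1 MUL src=r4,r3 held:WAW  <A:2 Mu:1 Ld:2 B:1 rd:3 wr:2>
#2 MEM src=r5,r0 dispatched  <A:2 Mu:1 Ld:1 B:1 rd:1 wr:2>
#3 MEM src=r3,r5 held:RD_PORT  <A:2 Mu:1 Ld:1 B:1 rd:1 wr:2>
#4 MUL src=r0,r5 held:RD_PORT  <A:2 Mu:1 Ld:1 B:1 rd:1 wr:2>
#5 MEM src=r5,r4 held:RD_PORT  <A:2 Mu:1 Ld:1 B:1 rd:1 wr:2>

issued = [0, 2]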